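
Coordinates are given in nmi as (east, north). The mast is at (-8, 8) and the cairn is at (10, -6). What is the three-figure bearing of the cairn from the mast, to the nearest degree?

Δeast = 10 − -8 = 18.00; Δnorth = -6 − 8 = -14.00.
Bearing = atan2(Δeast, Δnorth) mod 360° = 127.87° ≈ 128°.

128°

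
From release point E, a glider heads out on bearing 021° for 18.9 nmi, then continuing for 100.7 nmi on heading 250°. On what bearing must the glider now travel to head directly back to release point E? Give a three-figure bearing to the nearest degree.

Leg 1 (021°, 18.9 nmi): east 18.9 sin 21° = 6.77, north 18.9 cos 21° = 17.64
Leg 2 (250°, 100.7 nmi): east 100.7 sin 250° = -94.63, north 100.7 cos 250° = -34.44
Net displacement: -87.85 east, -16.80 north. Direction back to start is (87.85, 16.80): bearing = atan2(87.85, 16.80) mod 360° = 79.18° ≈ 079°.

079°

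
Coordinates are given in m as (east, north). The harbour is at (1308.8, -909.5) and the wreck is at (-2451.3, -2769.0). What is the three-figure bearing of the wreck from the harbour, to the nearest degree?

244°

Δeast = -2451.3 − 1308.8 = -3760.10; Δnorth = -2769.0 − -909.5 = -1859.50.
Bearing = atan2(Δeast, Δnorth) mod 360° = 243.69° ≈ 244°.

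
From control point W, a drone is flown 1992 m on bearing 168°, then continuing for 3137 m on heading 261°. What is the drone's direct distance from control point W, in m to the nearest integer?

Leg 1 (168°, 1992 m): east 1992 sin 168° = 414.16, north 1992 cos 168° = -1948.47
Leg 2 (261°, 3137 m): east 3137 sin 261° = -3098.38, north 3137 cos 261° = -490.73
Net: -2684.22 east, -2439.20 north. Distance = √((-2684.22)² + (-2439.20)²) = 3626.948 m.

3627 m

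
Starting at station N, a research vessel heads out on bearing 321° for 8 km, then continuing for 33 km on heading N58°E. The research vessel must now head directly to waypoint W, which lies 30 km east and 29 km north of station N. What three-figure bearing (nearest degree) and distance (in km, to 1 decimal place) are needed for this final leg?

Leg 1 (321°, 8 km): east 8 sin 321° = -5.03, north 8 cos 321° = 6.22
Leg 2 (N58°E, 33 km): east 33 sin 58° = 27.99, north 33 cos 58° = 17.49
Current position: (22.95, 23.70). Target: (30, 29). Remaining: Δeast = 7.05, Δnorth = 5.30.
Bearing = atan2(7.05, 5.30) mod 360° = 53.08°; distance = √((7.05)² + (5.30)²) = 8.816 km.

053°, 8.8 km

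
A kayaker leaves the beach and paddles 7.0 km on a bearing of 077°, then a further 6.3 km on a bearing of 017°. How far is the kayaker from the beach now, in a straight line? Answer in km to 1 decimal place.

11.5 km

Leg 1 (077°, 7.0 km): east 7.0 sin 77° = 6.82, north 7.0 cos 77° = 1.57
Leg 2 (017°, 6.3 km): east 6.3 sin 17° = 1.84, north 6.3 cos 17° = 6.02
Net: 8.66 east, 7.60 north. Distance = √((8.66)² + (7.60)²) = 11.523 km.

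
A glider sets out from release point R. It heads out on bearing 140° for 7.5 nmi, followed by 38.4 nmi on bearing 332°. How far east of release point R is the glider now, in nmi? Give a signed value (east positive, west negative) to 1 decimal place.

Leg 1 (140°, 7.5 nmi): east 7.5 sin 140° = 4.82, north 7.5 cos 140° = -5.75
Leg 2 (332°, 38.4 nmi): east 38.4 sin 332° = -18.03, north 38.4 cos 332° = 33.91
Net east component: -13.21 nmi.

-13.2 nmi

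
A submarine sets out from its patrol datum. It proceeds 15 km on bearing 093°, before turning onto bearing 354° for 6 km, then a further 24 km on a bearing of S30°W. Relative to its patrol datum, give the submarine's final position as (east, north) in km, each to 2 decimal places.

(2.35, -15.60)

Leg 1 (093°, 15 km): east 15 sin 93° = 14.98, north 15 cos 93° = -0.79
Leg 2 (354°, 6 km): east 6 sin 354° = -0.63, north 6 cos 354° = 5.97
Leg 3 (S30°W, 24 km): east 24 sin 210° = -12.00, north 24 cos 210° = -20.78
Summing: 2.35 km east, -15.60 km north → (2.35, -15.60).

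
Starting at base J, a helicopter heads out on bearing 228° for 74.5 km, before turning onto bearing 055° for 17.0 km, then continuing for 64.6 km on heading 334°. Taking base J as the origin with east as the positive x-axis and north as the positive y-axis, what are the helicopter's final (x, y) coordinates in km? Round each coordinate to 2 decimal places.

(-69.76, 17.96)

Leg 1 (228°, 74.5 km): east 74.5 sin 228° = -55.36, north 74.5 cos 228° = -49.85
Leg 2 (055°, 17.0 km): east 17.0 sin 55° = 13.93, north 17.0 cos 55° = 9.75
Leg 3 (334°, 64.6 km): east 64.6 sin 334° = -28.32, north 64.6 cos 334° = 58.06
Summing: -69.76 km east, 17.96 km north → (-69.76, 17.96).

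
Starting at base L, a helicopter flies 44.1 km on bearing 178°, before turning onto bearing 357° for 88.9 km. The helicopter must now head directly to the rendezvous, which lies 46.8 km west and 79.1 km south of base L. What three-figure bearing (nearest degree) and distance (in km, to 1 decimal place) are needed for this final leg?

Leg 1 (178°, 44.1 km): east 44.1 sin 178° = 1.54, north 44.1 cos 178° = -44.07
Leg 2 (357°, 88.9 km): east 88.9 sin 357° = -4.65, north 88.9 cos 357° = 88.78
Current position: (-3.11, 44.71). Target: (-46.8, -79.1). Remaining: Δeast = -43.69, Δnorth = -123.81.
Bearing = atan2(-43.69, -123.81) mod 360° = 199.44°; distance = √((-43.69)² + (-123.81)²) = 131.287 km.

199°, 131.3 km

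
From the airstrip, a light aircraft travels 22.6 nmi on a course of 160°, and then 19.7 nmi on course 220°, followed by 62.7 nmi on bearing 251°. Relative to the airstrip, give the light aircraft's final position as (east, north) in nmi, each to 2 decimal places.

Leg 1 (160°, 22.6 nmi): east 22.6 sin 160° = 7.73, north 22.6 cos 160° = -21.24
Leg 2 (220°, 19.7 nmi): east 19.7 sin 220° = -12.66, north 19.7 cos 220° = -15.09
Leg 3 (251°, 62.7 nmi): east 62.7 sin 251° = -59.28, north 62.7 cos 251° = -20.41
Summing: -64.22 nmi east, -56.74 nmi north → (-64.22, -56.74).

(-64.22, -56.74)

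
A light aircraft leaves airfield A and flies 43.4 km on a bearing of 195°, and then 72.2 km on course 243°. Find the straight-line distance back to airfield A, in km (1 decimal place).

Leg 1 (195°, 43.4 km): east 43.4 sin 195° = -11.23, north 43.4 cos 195° = -41.92
Leg 2 (243°, 72.2 km): east 72.2 sin 243° = -64.33, north 72.2 cos 243° = -32.78
Net: -75.56 east, -74.70 north. Distance = √((-75.56)² + (-74.70)²) = 106.254 km.

106.3 km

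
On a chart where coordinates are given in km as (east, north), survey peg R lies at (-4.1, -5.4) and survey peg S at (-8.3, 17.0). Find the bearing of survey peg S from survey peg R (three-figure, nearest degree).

349°

Δeast = -8.3 − -4.1 = -4.20; Δnorth = 17.0 − -5.4 = 22.40.
Bearing = atan2(Δeast, Δnorth) mod 360° = 349.38° ≈ 349°.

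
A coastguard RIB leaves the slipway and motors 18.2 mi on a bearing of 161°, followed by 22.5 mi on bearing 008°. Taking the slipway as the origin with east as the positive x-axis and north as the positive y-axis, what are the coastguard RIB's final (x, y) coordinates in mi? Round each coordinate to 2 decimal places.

Leg 1 (161°, 18.2 mi): east 18.2 sin 161° = 5.93, north 18.2 cos 161° = -17.21
Leg 2 (008°, 22.5 mi): east 22.5 sin 8° = 3.13, north 22.5 cos 8° = 22.28
Summing: 9.06 mi east, 5.07 mi north → (9.06, 5.07).

(9.06, 5.07)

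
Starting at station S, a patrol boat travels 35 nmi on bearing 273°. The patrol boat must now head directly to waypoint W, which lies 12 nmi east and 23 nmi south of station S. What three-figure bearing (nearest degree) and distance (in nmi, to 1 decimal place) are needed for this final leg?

118°, 53.1 nmi

Leg 1 (273°, 35 nmi): east 35 sin 273° = -34.95, north 35 cos 273° = 1.83
Current position: (-34.95, 1.83). Target: (12, -23). Remaining: Δeast = 46.95, Δnorth = -24.83.
Bearing = atan2(46.95, -24.83) mod 360° = 117.87°; distance = √((46.95)² + (-24.83)²) = 53.114 nmi.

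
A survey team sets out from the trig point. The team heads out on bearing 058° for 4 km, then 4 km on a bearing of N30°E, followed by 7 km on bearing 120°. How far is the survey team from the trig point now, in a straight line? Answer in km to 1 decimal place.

11.6 km

Leg 1 (058°, 4 km): east 4 sin 58° = 3.39, north 4 cos 58° = 2.12
Leg 2 (N30°E, 4 km): east 4 sin 30° = 2.00, north 4 cos 30° = 3.46
Leg 3 (120°, 7 km): east 7 sin 120° = 6.06, north 7 cos 120° = -3.50
Net: 11.45 east, 2.08 north. Distance = √((11.45)² + (2.08)²) = 11.642 km.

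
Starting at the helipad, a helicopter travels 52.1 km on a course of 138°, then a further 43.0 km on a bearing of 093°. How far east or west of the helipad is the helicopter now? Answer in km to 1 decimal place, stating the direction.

Leg 1 (138°, 52.1 km): east 52.1 sin 138° = 34.86, north 52.1 cos 138° = -38.72
Leg 2 (093°, 43.0 km): east 43.0 sin 93° = 42.94, north 43.0 cos 93° = -2.25
Net east component: 77.80 km.

77.8 km east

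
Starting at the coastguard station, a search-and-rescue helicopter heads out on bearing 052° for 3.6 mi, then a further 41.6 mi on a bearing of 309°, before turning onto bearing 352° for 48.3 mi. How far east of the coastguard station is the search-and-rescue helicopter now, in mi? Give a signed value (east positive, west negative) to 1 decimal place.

Leg 1 (052°, 3.6 mi): east 3.6 sin 52° = 2.84, north 3.6 cos 52° = 2.22
Leg 2 (309°, 41.6 mi): east 41.6 sin 309° = -32.33, north 41.6 cos 309° = 26.18
Leg 3 (352°, 48.3 mi): east 48.3 sin 352° = -6.72, north 48.3 cos 352° = 47.83
Net east component: -36.21 mi.

-36.2 mi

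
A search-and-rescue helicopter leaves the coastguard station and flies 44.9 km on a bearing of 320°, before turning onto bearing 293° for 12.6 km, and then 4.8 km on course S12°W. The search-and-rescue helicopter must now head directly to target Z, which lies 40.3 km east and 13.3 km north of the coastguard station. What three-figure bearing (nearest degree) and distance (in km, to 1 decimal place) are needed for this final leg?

105°, 84.5 km

Leg 1 (320°, 44.9 km): east 44.9 sin 320° = -28.86, north 44.9 cos 320° = 34.40
Leg 2 (293°, 12.6 km): east 12.6 sin 293° = -11.60, north 12.6 cos 293° = 4.92
Leg 3 (S12°W, 4.8 km): east 4.8 sin 192° = -1.00, north 4.8 cos 192° = -4.70
Current position: (-41.46, 34.62). Target: (40.3, 13.3). Remaining: Δeast = 81.76, Δnorth = -21.32.
Bearing = atan2(81.76, -21.32) mod 360° = 104.62°; distance = √((81.76)² + (-21.32)²) = 84.492 km.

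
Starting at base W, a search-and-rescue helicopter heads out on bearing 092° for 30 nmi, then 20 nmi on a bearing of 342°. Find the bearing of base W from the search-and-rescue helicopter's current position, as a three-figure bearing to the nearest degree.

233°

Leg 1 (092°, 30 nmi): east 30 sin 92° = 29.98, north 30 cos 92° = -1.05
Leg 2 (342°, 20 nmi): east 20 sin 342° = -6.18, north 20 cos 342° = 19.02
Net displacement: 23.80 east, 17.97 north. Direction back to start is (-23.80, -17.97): bearing = atan2(-23.80, -17.97) mod 360° = 232.94° ≈ 233°.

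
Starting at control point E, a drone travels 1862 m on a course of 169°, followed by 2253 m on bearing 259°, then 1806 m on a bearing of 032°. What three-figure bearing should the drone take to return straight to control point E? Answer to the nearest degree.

051°

Leg 1 (169°, 1862 m): east 1862 sin 169° = 355.29, north 1862 cos 169° = -1827.79
Leg 2 (259°, 2253 m): east 2253 sin 259° = -2211.61, north 2253 cos 259° = -429.89
Leg 3 (032°, 1806 m): east 1806 sin 32° = 957.03, north 1806 cos 32° = 1531.57
Net displacement: -899.29 east, -726.11 north. Direction back to start is (899.29, 726.11): bearing = atan2(899.29, 726.11) mod 360° = 51.08° ≈ 051°.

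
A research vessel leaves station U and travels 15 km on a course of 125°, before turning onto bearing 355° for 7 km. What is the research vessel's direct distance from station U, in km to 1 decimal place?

Leg 1 (125°, 15 km): east 15 sin 125° = 12.29, north 15 cos 125° = -8.60
Leg 2 (355°, 7 km): east 7 sin 355° = -0.61, north 7 cos 355° = 6.97
Net: 11.68 east, -1.63 north. Distance = √((11.68)² + (-1.63)²) = 11.790 km.

11.8 km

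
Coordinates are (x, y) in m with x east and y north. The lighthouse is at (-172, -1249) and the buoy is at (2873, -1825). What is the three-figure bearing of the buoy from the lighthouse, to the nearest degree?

101°

Δeast = 2873 − -172 = 3045.00; Δnorth = -1825 − -1249 = -576.00.
Bearing = atan2(Δeast, Δnorth) mod 360° = 100.71° ≈ 101°.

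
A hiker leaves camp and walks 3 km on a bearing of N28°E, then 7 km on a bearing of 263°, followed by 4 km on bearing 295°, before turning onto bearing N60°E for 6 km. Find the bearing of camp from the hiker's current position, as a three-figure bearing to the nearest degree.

149°

Leg 1 (N28°E, 3 km): east 3 sin 28° = 1.41, north 3 cos 28° = 2.65
Leg 2 (263°, 7 km): east 7 sin 263° = -6.95, north 7 cos 263° = -0.85
Leg 3 (295°, 4 km): east 4 sin 295° = -3.63, north 4 cos 295° = 1.69
Leg 4 (N60°E, 6 km): east 6 sin 60° = 5.20, north 6 cos 60° = 3.00
Net displacement: -3.97 east, 6.49 north. Direction back to start is (3.97, -6.49): bearing = atan2(3.97, -6.49) mod 360° = 148.54° ≈ 149°.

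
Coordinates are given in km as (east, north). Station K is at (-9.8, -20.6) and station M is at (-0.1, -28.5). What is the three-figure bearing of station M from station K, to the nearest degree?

Δeast = -0.1 − -9.8 = 9.70; Δnorth = -28.5 − -20.6 = -7.90.
Bearing = atan2(Δeast, Δnorth) mod 360° = 129.16° ≈ 129°.

129°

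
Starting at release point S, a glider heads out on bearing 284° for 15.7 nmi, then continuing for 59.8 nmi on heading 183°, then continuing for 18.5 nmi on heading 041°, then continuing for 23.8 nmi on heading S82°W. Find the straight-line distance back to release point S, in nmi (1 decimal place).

Leg 1 (284°, 15.7 nmi): east 15.7 sin 284° = -15.23, north 15.7 cos 284° = 3.80
Leg 2 (183°, 59.8 nmi): east 59.8 sin 183° = -3.13, north 59.8 cos 183° = -59.72
Leg 3 (041°, 18.5 nmi): east 18.5 sin 41° = 12.14, north 18.5 cos 41° = 13.96
Leg 4 (S82°W, 23.8 nmi): east 23.8 sin 262° = -23.57, north 23.8 cos 262° = -3.31
Net: -29.79 east, -45.27 north. Distance = √((-29.79)² + (-45.27)²) = 54.195 nmi.

54.2 nmi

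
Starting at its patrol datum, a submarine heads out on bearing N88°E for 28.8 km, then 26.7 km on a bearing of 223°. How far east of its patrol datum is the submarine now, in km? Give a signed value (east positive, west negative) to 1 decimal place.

10.6 km

Leg 1 (N88°E, 28.8 km): east 28.8 sin 88° = 28.78, north 28.8 cos 88° = 1.01
Leg 2 (223°, 26.7 km): east 26.7 sin 223° = -18.21, north 26.7 cos 223° = -19.53
Net east component: 10.57 km.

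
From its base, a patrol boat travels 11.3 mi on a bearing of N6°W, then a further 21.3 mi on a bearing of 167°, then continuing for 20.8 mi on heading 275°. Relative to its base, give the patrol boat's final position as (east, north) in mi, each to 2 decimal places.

Leg 1 (N6°W, 11.3 mi): east 11.3 sin 354° = -1.18, north 11.3 cos 354° = 11.24
Leg 2 (167°, 21.3 mi): east 21.3 sin 167° = 4.79, north 21.3 cos 167° = -20.75
Leg 3 (275°, 20.8 mi): east 20.8 sin 275° = -20.72, north 20.8 cos 275° = 1.81
Summing: -17.11 mi east, -7.70 mi north → (-17.11, -7.70).

(-17.11, -7.70)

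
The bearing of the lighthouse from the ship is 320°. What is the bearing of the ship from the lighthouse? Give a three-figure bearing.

Back-bearing = 320° − 180° = 140°.

140°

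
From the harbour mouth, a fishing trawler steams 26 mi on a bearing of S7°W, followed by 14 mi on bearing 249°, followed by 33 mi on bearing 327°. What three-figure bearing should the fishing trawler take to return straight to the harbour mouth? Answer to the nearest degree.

085°

Leg 1 (S7°W, 26 mi): east 26 sin 187° = -3.17, north 26 cos 187° = -25.81
Leg 2 (249°, 14 mi): east 14 sin 249° = -13.07, north 14 cos 249° = -5.02
Leg 3 (327°, 33 mi): east 33 sin 327° = -17.97, north 33 cos 327° = 27.68
Net displacement: -34.21 east, -3.15 north. Direction back to start is (34.21, 3.15): bearing = atan2(34.21, 3.15) mod 360° = 84.74° ≈ 085°.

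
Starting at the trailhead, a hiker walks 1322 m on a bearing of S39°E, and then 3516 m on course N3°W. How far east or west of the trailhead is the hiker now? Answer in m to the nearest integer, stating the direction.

Leg 1 (S39°E, 1322 m): east 1322 sin 141° = 831.96, north 1322 cos 141° = -1027.39
Leg 2 (N3°W, 3516 m): east 3516 sin 357° = -184.01, north 3516 cos 357° = 3511.18
Net east component: 647.95 m.

648 m east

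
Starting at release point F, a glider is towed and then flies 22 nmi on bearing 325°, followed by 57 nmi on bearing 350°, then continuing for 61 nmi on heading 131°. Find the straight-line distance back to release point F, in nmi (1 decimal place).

Leg 1 (325°, 22 nmi): east 22 sin 325° = -12.62, north 22 cos 325° = 18.02
Leg 2 (350°, 57 nmi): east 57 sin 350° = -9.90, north 57 cos 350° = 56.13
Leg 3 (131°, 61 nmi): east 61 sin 131° = 46.04, north 61 cos 131° = -40.02
Net: 23.52 east, 34.14 north. Distance = √((23.52)² + (34.14)²) = 41.454 nmi.

41.5 nmi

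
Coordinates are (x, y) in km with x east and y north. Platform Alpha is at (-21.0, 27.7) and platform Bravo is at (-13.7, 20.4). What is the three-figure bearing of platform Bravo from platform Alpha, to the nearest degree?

Δeast = -13.7 − -21.0 = 7.30; Δnorth = 20.4 − 27.7 = -7.30.
Bearing = atan2(Δeast, Δnorth) mod 360° = 135.00° ≈ 135°.

135°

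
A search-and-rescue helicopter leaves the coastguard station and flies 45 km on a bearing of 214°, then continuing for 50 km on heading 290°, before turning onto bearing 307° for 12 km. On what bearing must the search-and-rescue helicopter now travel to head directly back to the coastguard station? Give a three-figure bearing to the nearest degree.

Leg 1 (214°, 45 km): east 45 sin 214° = -25.16, north 45 cos 214° = -37.31
Leg 2 (290°, 50 km): east 50 sin 290° = -46.98, north 50 cos 290° = 17.10
Leg 3 (307°, 12 km): east 12 sin 307° = -9.58, north 12 cos 307° = 7.22
Net displacement: -81.73 east, -12.98 north. Direction back to start is (81.73, 12.98): bearing = atan2(81.73, 12.98) mod 360° = 80.97° ≈ 081°.

081°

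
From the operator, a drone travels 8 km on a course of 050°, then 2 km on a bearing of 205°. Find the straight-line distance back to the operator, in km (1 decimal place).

Leg 1 (050°, 8 km): east 8 sin 50° = 6.13, north 8 cos 50° = 5.14
Leg 2 (205°, 2 km): east 2 sin 205° = -0.85, north 2 cos 205° = -1.81
Net: 5.28 east, 3.33 north. Distance = √((5.28)² + (3.33)²) = 6.245 km.

6.2 km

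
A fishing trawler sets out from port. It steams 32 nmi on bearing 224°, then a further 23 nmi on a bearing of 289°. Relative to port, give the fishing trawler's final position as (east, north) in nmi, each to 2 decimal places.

(-43.98, -15.53)

Leg 1 (224°, 32 nmi): east 32 sin 224° = -22.23, north 32 cos 224° = -23.02
Leg 2 (289°, 23 nmi): east 23 sin 289° = -21.75, north 23 cos 289° = 7.49
Summing: -43.98 nmi east, -15.53 nmi north → (-43.98, -15.53).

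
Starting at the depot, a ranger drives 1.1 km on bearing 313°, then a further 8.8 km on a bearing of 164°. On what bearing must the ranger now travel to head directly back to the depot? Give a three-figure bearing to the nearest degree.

348°

Leg 1 (313°, 1.1 km): east 1.1 sin 313° = -0.80, north 1.1 cos 313° = 0.75
Leg 2 (164°, 8.8 km): east 8.8 sin 164° = 2.43, north 8.8 cos 164° = -8.46
Net displacement: 1.62 east, -7.71 north. Direction back to start is (-1.62, 7.71): bearing = atan2(-1.62, 7.71) mod 360° = 348.12° ≈ 348°.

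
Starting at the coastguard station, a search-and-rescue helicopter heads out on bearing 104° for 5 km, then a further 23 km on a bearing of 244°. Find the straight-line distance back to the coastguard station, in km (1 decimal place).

Leg 1 (104°, 5 km): east 5 sin 104° = 4.85, north 5 cos 104° = -1.21
Leg 2 (244°, 23 km): east 23 sin 244° = -20.67, north 23 cos 244° = -10.08
Net: -15.82 east, -11.29 north. Distance = √((-15.82)² + (-11.29)²) = 19.437 km.

19.4 km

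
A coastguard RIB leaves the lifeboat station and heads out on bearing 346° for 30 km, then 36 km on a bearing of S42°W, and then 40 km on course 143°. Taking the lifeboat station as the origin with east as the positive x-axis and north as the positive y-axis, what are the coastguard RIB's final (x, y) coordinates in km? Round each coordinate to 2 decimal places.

(-7.27, -29.59)

Leg 1 (346°, 30 km): east 30 sin 346° = -7.26, north 30 cos 346° = 29.11
Leg 2 (S42°W, 36 km): east 36 sin 222° = -24.09, north 36 cos 222° = -26.75
Leg 3 (143°, 40 km): east 40 sin 143° = 24.07, north 40 cos 143° = -31.95
Summing: -7.27 km east, -29.59 km north → (-7.27, -29.59).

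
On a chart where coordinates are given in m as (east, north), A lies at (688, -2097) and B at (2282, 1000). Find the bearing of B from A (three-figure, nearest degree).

027°

Δeast = 2282 − 688 = 1594.00; Δnorth = 1000 − -2097 = 3097.00.
Bearing = atan2(Δeast, Δnorth) mod 360° = 27.23° ≈ 027°.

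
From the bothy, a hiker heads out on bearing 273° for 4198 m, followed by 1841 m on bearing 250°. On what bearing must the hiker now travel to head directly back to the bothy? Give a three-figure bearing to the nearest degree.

Leg 1 (273°, 4198 m): east 4198 sin 273° = -4192.25, north 4198 cos 273° = 219.71
Leg 2 (250°, 1841 m): east 1841 sin 250° = -1729.97, north 1841 cos 250° = -629.66
Net displacement: -5922.22 east, -409.95 north. Direction back to start is (5922.22, 409.95): bearing = atan2(5922.22, 409.95) mod 360° = 86.04° ≈ 086°.

086°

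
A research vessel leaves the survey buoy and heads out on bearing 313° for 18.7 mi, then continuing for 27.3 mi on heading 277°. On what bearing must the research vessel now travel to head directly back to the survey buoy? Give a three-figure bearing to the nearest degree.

112°

Leg 1 (313°, 18.7 mi): east 18.7 sin 313° = -13.68, north 18.7 cos 313° = 12.75
Leg 2 (277°, 27.3 mi): east 27.3 sin 277° = -27.10, north 27.3 cos 277° = 3.33
Net displacement: -40.77 east, 16.08 north. Direction back to start is (40.77, -16.08): bearing = atan2(40.77, -16.08) mod 360° = 111.52° ≈ 112°.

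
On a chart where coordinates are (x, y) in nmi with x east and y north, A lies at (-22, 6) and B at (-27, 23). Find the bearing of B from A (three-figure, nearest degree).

344°

Δeast = -27 − -22 = -5.00; Δnorth = 23 − 6 = 17.00.
Bearing = atan2(Δeast, Δnorth) mod 360° = 343.61° ≈ 344°.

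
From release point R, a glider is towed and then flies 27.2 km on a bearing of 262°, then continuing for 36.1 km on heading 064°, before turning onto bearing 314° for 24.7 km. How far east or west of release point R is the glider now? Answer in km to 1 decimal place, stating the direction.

Leg 1 (262°, 27.2 km): east 27.2 sin 262° = -26.94, north 27.2 cos 262° = -3.79
Leg 2 (064°, 36.1 km): east 36.1 sin 64° = 32.45, north 36.1 cos 64° = 15.83
Leg 3 (314°, 24.7 km): east 24.7 sin 314° = -17.77, north 24.7 cos 314° = 17.16
Net east component: -12.26 km.

12.3 km west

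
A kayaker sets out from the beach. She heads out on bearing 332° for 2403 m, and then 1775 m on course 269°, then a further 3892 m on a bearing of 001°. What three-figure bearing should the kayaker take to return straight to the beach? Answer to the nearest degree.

Leg 1 (332°, 2403 m): east 2403 sin 332° = -1128.14, north 2403 cos 332° = 2121.72
Leg 2 (269°, 1775 m): east 1775 sin 269° = -1774.73, north 1775 cos 269° = -30.98
Leg 3 (001°, 3892 m): east 3892 sin 1° = 67.92, north 3892 cos 1° = 3891.41
Net displacement: -2834.95 east, 5982.15 north. Direction back to start is (2834.95, -5982.15): bearing = atan2(2834.95, -5982.15) mod 360° = 154.64° ≈ 155°.

155°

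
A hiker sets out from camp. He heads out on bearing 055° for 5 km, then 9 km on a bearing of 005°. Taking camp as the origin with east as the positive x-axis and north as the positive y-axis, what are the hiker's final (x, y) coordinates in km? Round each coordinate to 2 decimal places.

Leg 1 (055°, 5 km): east 5 sin 55° = 4.10, north 5 cos 55° = 2.87
Leg 2 (005°, 9 km): east 9 sin 5° = 0.78, north 9 cos 5° = 8.97
Summing: 4.88 km east, 11.83 km north → (4.88, 11.83).

(4.88, 11.83)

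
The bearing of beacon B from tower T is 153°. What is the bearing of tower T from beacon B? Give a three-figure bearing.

333°

Back-bearing = 153° + 180° = 333°.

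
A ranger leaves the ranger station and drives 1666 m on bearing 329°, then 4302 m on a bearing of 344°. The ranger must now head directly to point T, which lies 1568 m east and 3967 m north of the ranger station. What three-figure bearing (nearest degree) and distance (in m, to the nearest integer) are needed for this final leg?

114°, 3949 m

Leg 1 (329°, 1666 m): east 1666 sin 329° = -858.05, north 1666 cos 329° = 1428.04
Leg 2 (344°, 4302 m): east 4302 sin 344° = -1185.79, north 4302 cos 344° = 4135.35
Current position: (-2043.85, 5563.39). Target: (1568, 3967). Remaining: Δeast = 3611.85, Δnorth = -1596.39.
Bearing = atan2(3611.85, -1596.39) mod 360° = 113.84°; distance = √((3611.85)² + (-1596.39)²) = 3948.909 m.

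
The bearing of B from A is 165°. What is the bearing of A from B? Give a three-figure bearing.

345°

Back-bearing = 165° + 180° = 345°.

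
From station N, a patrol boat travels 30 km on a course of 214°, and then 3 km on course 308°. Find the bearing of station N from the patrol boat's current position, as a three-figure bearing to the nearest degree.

040°

Leg 1 (214°, 30 km): east 30 sin 214° = -16.78, north 30 cos 214° = -24.87
Leg 2 (308°, 3 km): east 3 sin 308° = -2.36, north 3 cos 308° = 1.85
Net displacement: -19.14 east, -23.02 north. Direction back to start is (19.14, 23.02): bearing = atan2(19.14, 23.02) mod 360° = 39.74° ≈ 040°.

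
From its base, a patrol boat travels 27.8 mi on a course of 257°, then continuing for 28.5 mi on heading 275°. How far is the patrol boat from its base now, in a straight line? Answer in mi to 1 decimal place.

Leg 1 (257°, 27.8 mi): east 27.8 sin 257° = -27.09, north 27.8 cos 257° = -6.25
Leg 2 (275°, 28.5 mi): east 28.5 sin 275° = -28.39, north 28.5 cos 275° = 2.48
Net: -55.48 east, -3.77 north. Distance = √((-55.48)² + (-3.77)²) = 55.607 mi.

55.6 mi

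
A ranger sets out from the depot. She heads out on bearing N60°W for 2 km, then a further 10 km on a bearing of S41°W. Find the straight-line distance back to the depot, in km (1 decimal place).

Leg 1 (N60°W, 2 km): east 2 sin 300° = -1.73, north 2 cos 300° = 1.00
Leg 2 (S41°W, 10 km): east 10 sin 221° = -6.56, north 10 cos 221° = -7.55
Net: -8.29 east, -6.55 north. Distance = √((-8.29)² + (-6.55)²) = 10.566 km.

10.6 km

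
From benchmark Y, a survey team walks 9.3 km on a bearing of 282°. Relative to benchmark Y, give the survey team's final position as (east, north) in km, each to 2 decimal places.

Leg 1 (282°, 9.3 km): east 9.3 sin 282° = -9.10, north 9.3 cos 282° = 1.93
Summing: -9.10 km east, 1.93 km north → (-9.10, 1.93).

(-9.10, 1.93)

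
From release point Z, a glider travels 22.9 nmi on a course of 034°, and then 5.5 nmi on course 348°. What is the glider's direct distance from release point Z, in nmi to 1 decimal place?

27.0 nmi

Leg 1 (034°, 22.9 nmi): east 22.9 sin 34° = 12.81, north 22.9 cos 34° = 18.98
Leg 2 (348°, 5.5 nmi): east 5.5 sin 348° = -1.14, north 5.5 cos 348° = 5.38
Net: 11.66 east, 24.36 north. Distance = √((11.66)² + (24.36)²) = 27.012 nmi.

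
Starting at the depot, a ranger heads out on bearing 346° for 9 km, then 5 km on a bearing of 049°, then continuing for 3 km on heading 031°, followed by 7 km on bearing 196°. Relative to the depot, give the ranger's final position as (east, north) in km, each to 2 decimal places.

(1.21, 7.86)

Leg 1 (346°, 9 km): east 9 sin 346° = -2.18, north 9 cos 346° = 8.73
Leg 2 (049°, 5 km): east 5 sin 49° = 3.77, north 5 cos 49° = 3.28
Leg 3 (031°, 3 km): east 3 sin 31° = 1.55, north 3 cos 31° = 2.57
Leg 4 (196°, 7 km): east 7 sin 196° = -1.93, north 7 cos 196° = -6.73
Summing: 1.21 km east, 7.86 km north → (1.21, 7.86).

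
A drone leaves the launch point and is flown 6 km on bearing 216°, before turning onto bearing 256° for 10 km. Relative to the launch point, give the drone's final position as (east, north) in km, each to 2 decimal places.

Leg 1 (216°, 6 km): east 6 sin 216° = -3.53, north 6 cos 216° = -4.85
Leg 2 (256°, 10 km): east 10 sin 256° = -9.70, north 10 cos 256° = -2.42
Summing: -13.23 km east, -7.27 km north → (-13.23, -7.27).

(-13.23, -7.27)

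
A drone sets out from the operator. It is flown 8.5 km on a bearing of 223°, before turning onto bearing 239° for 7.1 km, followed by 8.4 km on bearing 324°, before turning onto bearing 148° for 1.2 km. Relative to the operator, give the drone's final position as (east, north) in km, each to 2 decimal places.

Leg 1 (223°, 8.5 km): east 8.5 sin 223° = -5.80, north 8.5 cos 223° = -6.22
Leg 2 (239°, 7.1 km): east 7.1 sin 239° = -6.09, north 7.1 cos 239° = -3.66
Leg 3 (324°, 8.4 km): east 8.4 sin 324° = -4.94, north 8.4 cos 324° = 6.80
Leg 4 (148°, 1.2 km): east 1.2 sin 148° = 0.64, north 1.2 cos 148° = -1.02
Summing: -16.18 km east, -4.10 km north → (-16.18, -4.10).

(-16.18, -4.10)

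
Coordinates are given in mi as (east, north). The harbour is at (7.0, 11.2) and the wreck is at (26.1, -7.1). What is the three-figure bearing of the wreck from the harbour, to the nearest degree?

Δeast = 26.1 − 7.0 = 19.10; Δnorth = -7.1 − 11.2 = -18.30.
Bearing = atan2(Δeast, Δnorth) mod 360° = 133.77° ≈ 134°.

134°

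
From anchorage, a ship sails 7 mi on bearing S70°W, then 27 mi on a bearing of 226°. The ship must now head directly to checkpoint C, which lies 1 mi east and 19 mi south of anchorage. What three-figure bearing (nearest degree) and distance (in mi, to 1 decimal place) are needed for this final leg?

085°, 27.1 mi

Leg 1 (S70°W, 7 mi): east 7 sin 250° = -6.58, north 7 cos 250° = -2.39
Leg 2 (226°, 27 mi): east 27 sin 226° = -19.42, north 27 cos 226° = -18.76
Current position: (-26.00, -21.15). Target: (1, -19). Remaining: Δeast = 27.00, Δnorth = 2.15.
Bearing = atan2(27.00, 2.15) mod 360° = 85.45°; distance = √((27.00)² + (2.15)²) = 27.085 mi.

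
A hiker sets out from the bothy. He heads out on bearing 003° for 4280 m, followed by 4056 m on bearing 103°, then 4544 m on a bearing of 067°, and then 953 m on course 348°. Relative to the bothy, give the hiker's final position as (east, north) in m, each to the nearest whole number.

(8161, 6069)

Leg 1 (003°, 4280 m): east 4280 sin 3° = 224.00, north 4280 cos 3° = 4274.13
Leg 2 (103°, 4056 m): east 4056 sin 103° = 3952.04, north 4056 cos 103° = -912.40
Leg 3 (067°, 4544 m): east 4544 sin 67° = 4182.77, north 4544 cos 67° = 1775.48
Leg 4 (348°, 953 m): east 953 sin 348° = -198.14, north 953 cos 348° = 932.17
Summing: 8160.68 m east, 6069.39 m north → (8161, 6069).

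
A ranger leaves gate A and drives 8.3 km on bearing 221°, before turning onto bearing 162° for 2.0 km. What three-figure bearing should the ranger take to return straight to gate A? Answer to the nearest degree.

Leg 1 (221°, 8.3 km): east 8.3 sin 221° = -5.45, north 8.3 cos 221° = -6.26
Leg 2 (162°, 2.0 km): east 2.0 sin 162° = 0.62, north 2.0 cos 162° = -1.90
Net displacement: -4.83 east, -8.17 north. Direction back to start is (4.83, 8.17): bearing = atan2(4.83, 8.17) mod 360° = 30.59° ≈ 031°.

031°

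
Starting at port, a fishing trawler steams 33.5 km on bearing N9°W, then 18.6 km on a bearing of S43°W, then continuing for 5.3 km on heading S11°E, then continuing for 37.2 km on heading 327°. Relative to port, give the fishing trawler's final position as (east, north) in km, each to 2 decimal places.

(-37.18, 45.48)

Leg 1 (N9°W, 33.5 km): east 33.5 sin 351° = -5.24, north 33.5 cos 351° = 33.09
Leg 2 (S43°W, 18.6 km): east 18.6 sin 223° = -12.69, north 18.6 cos 223° = -13.60
Leg 3 (S11°E, 5.3 km): east 5.3 sin 169° = 1.01, north 5.3 cos 169° = -5.20
Leg 4 (327°, 37.2 km): east 37.2 sin 327° = -20.26, north 37.2 cos 327° = 31.20
Summing: -37.18 km east, 45.48 km north → (-37.18, 45.48).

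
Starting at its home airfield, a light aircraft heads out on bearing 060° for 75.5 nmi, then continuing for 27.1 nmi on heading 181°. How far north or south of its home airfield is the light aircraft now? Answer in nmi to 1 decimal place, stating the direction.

10.7 nmi north

Leg 1 (060°, 75.5 nmi): east 75.5 sin 60° = 65.38, north 75.5 cos 60° = 37.75
Leg 2 (181°, 27.1 nmi): east 27.1 sin 181° = -0.47, north 27.1 cos 181° = -27.10
Net north component: 10.65 nmi.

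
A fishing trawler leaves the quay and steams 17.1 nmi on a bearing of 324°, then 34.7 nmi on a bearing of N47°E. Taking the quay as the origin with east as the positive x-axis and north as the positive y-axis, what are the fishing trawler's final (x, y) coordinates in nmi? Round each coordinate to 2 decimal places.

(15.33, 37.50)

Leg 1 (324°, 17.1 nmi): east 17.1 sin 324° = -10.05, north 17.1 cos 324° = 13.83
Leg 2 (N47°E, 34.7 nmi): east 34.7 sin 47° = 25.38, north 34.7 cos 47° = 23.67
Summing: 15.33 nmi east, 37.50 nmi north → (15.33, 37.50).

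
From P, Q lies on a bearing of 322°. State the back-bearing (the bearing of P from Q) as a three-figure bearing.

142°

Back-bearing = 322° − 180° = 142°.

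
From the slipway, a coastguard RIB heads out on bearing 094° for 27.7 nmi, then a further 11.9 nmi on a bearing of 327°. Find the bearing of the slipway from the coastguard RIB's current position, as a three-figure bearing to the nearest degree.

Leg 1 (094°, 27.7 nmi): east 27.7 sin 94° = 27.63, north 27.7 cos 94° = -1.93
Leg 2 (327°, 11.9 nmi): east 11.9 sin 327° = -6.48, north 11.9 cos 327° = 9.98
Net displacement: 21.15 east, 8.05 north. Direction back to start is (-21.15, -8.05): bearing = atan2(-21.15, -8.05) mod 360° = 249.17° ≈ 249°.

249°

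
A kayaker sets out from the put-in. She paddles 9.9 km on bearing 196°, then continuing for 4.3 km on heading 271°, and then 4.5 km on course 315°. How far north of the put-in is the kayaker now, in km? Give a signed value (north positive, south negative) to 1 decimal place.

Leg 1 (196°, 9.9 km): east 9.9 sin 196° = -2.73, north 9.9 cos 196° = -9.52
Leg 2 (271°, 4.3 km): east 4.3 sin 271° = -4.30, north 4.3 cos 271° = 0.08
Leg 3 (315°, 4.5 km): east 4.5 sin 315° = -3.18, north 4.5 cos 315° = 3.18
Net north component: -6.26 km.

-6.3 km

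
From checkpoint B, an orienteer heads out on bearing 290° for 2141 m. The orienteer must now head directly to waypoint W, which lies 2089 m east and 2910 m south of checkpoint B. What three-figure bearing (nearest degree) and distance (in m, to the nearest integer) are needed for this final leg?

Leg 1 (290°, 2141 m): east 2141 sin 290° = -2011.88, north 2141 cos 290° = 732.27
Current position: (-2011.88, 732.27). Target: (2089, -2910). Remaining: Δeast = 4100.88, Δnorth = -3642.27.
Bearing = atan2(4100.88, -3642.27) mod 360° = 131.61°; distance = √((4100.88)² + (-3642.27)²) = 5484.827 m.

132°, 5485 m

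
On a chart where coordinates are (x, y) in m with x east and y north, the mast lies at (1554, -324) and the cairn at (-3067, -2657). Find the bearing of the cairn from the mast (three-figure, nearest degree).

243°

Δeast = -3067 − 1554 = -4621.00; Δnorth = -2657 − -324 = -2333.00.
Bearing = atan2(Δeast, Δnorth) mod 360° = 243.21° ≈ 243°.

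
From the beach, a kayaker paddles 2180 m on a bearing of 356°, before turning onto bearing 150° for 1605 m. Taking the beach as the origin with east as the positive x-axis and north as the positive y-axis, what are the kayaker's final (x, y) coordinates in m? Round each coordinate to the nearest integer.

Leg 1 (356°, 2180 m): east 2180 sin 356° = -152.07, north 2180 cos 356° = 2174.69
Leg 2 (150°, 1605 m): east 1605 sin 150° = 802.50, north 1605 cos 150° = -1389.97
Summing: 650.43 m east, 784.72 m north → (650, 785).

(650, 785)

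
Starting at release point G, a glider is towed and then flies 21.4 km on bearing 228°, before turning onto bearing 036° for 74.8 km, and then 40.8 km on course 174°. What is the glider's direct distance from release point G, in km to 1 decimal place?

32.8 km

Leg 1 (228°, 21.4 km): east 21.4 sin 228° = -15.90, north 21.4 cos 228° = -14.32
Leg 2 (036°, 74.8 km): east 74.8 sin 36° = 43.97, north 74.8 cos 36° = 60.51
Leg 3 (174°, 40.8 km): east 40.8 sin 174° = 4.26, north 40.8 cos 174° = -40.58
Net: 32.33 east, 5.62 north. Distance = √((32.33)² + (5.62)²) = 32.812 km.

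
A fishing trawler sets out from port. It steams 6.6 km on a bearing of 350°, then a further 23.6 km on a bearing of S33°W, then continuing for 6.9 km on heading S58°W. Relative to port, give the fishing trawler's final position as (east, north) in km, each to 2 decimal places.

Leg 1 (350°, 6.6 km): east 6.6 sin 350° = -1.15, north 6.6 cos 350° = 6.50
Leg 2 (S33°W, 23.6 km): east 23.6 sin 213° = -12.85, north 23.6 cos 213° = -19.79
Leg 3 (S58°W, 6.9 km): east 6.9 sin 238° = -5.85, north 6.9 cos 238° = -3.66
Summing: -19.85 km east, -16.95 km north → (-19.85, -16.95).

(-19.85, -16.95)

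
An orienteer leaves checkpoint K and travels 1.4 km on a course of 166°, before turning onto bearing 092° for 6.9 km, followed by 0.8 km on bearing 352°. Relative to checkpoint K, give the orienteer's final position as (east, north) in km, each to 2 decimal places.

(7.12, -0.81)

Leg 1 (166°, 1.4 km): east 1.4 sin 166° = 0.34, north 1.4 cos 166° = -1.36
Leg 2 (092°, 6.9 km): east 6.9 sin 92° = 6.90, north 6.9 cos 92° = -0.24
Leg 3 (352°, 0.8 km): east 0.8 sin 352° = -0.11, north 0.8 cos 352° = 0.79
Summing: 7.12 km east, -0.81 km north → (7.12, -0.81).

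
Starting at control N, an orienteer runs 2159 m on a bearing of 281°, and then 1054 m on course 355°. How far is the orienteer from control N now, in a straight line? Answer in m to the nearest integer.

2651 m

Leg 1 (281°, 2159 m): east 2159 sin 281° = -2119.33, north 2159 cos 281° = 411.96
Leg 2 (355°, 1054 m): east 1054 sin 355° = -91.86, north 1054 cos 355° = 1049.99
Net: -2211.20 east, 1461.95 north. Distance = √((-2211.20)² + (1461.95)²) = 2650.787 m.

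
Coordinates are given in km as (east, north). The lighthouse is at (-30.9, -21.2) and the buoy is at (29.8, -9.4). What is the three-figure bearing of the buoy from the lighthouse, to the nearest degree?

079°

Δeast = 29.8 − -30.9 = 60.70; Δnorth = -9.4 − -21.2 = 11.80.
Bearing = atan2(Δeast, Δnorth) mod 360° = 79.00° ≈ 079°.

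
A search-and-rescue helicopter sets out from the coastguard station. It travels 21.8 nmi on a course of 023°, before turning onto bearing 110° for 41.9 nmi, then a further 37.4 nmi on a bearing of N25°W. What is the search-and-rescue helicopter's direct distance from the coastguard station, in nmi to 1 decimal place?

51.0 nmi

Leg 1 (023°, 21.8 nmi): east 21.8 sin 23° = 8.52, north 21.8 cos 23° = 20.07
Leg 2 (110°, 41.9 nmi): east 41.9 sin 110° = 39.37, north 41.9 cos 110° = -14.33
Leg 3 (N25°W, 37.4 nmi): east 37.4 sin 335° = -15.81, north 37.4 cos 335° = 33.90
Net: 32.09 east, 39.63 north. Distance = √((32.09)² + (39.63)²) = 50.992 nmi.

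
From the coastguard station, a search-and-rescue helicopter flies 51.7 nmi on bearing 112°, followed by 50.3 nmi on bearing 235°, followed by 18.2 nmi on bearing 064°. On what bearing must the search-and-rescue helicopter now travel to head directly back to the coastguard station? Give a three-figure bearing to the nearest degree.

330°

Leg 1 (112°, 51.7 nmi): east 51.7 sin 112° = 47.94, north 51.7 cos 112° = -19.37
Leg 2 (235°, 50.3 nmi): east 50.3 sin 235° = -41.20, north 50.3 cos 235° = -28.85
Leg 3 (064°, 18.2 nmi): east 18.2 sin 64° = 16.36, north 18.2 cos 64° = 7.98
Net displacement: 23.09 east, -40.24 north. Direction back to start is (-23.09, 40.24): bearing = atan2(-23.09, 40.24) mod 360° = 330.15° ≈ 330°.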